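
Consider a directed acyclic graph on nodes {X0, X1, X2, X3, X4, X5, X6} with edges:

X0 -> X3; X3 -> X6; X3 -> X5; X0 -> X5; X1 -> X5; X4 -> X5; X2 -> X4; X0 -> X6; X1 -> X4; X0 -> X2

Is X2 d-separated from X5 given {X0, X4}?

We examine all 5 paths between X2 and X5:
Path 1: X2 → X4 ← X1 → X5
  X4 is a collider and X4 is conditioned on, which opens it; X1 is a fork and X1 is not conditioned on — no node blocks this path, so it is active.
Path 2: X2 → X4 → X5
  X4 is a chain here and X4 is conditioned on, so the path is blocked at X4.
Path 3: X2 ← X0 → X6 ← X3 → X5
  X0 is a fork here and X0 is conditioned on, so the path is blocked at X0.
Path 4: X2 ← X0 → X5
  X0 is a fork here and X0 is conditioned on, so the path is blocked at X0.
Path 5: X2 ← X0 → X3 → X5
  X0 is a fork here and X0 is conditioned on, so the path is blocked at X0.
Since the path X2 → X4 ← X1 → X5 is active, X2 and X5 are not d-separated given {X0, X4}.

No — X2 and X5 are not d-separated given {X0, X4}.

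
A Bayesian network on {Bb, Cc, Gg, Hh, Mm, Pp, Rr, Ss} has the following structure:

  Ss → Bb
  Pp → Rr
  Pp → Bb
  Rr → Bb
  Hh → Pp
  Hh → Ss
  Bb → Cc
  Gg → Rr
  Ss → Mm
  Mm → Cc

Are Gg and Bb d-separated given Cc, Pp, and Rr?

Yes — Gg and Bb are d-separated given {Cc, Pp, Rr}.

There are 4 undirected paths between Gg and Bb; checking each against the conditioning set {Cc, Pp, Rr}:
  1. Gg → Rr ← Pp ← Hh → Ss → Mm → Cc ← Bb — Rr:collider[open]; Pp:chain[blocks]; Hh:fork[open]; Ss:chain[open]; Mm:chain[open]; Cc:collider[open] ⇒ blocked
  2. Gg → Rr ← Pp ← Hh → Ss → Bb — Rr:collider[open]; Pp:chain[blocks]; Hh:fork[open]; Ss:chain[open] ⇒ blocked
  3. Gg → Rr ← Pp → Bb — Rr:collider[open]; Pp:fork[blocks] ⇒ blocked
  4. Gg → Rr → Bb — Rr:chain[blocks] ⇒ blocked
Since every path is blocked, d-separation holds.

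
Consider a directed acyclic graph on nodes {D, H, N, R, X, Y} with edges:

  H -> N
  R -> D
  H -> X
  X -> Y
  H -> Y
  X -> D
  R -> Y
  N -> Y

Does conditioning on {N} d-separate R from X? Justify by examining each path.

Yes — R and X are d-separated given {N}.

4 paths connect R and X; each must be blocked for d-separation to hold:
  1. R → D ← X — D:collider[blocks] ⇒ blocked
  2. R → Y ← N ← H → X — Y:collider[blocks]; N:chain[blocks]; H:fork[open] ⇒ blocked
  3. R → Y ← H → X — Y:collider[blocks]; H:fork[open] ⇒ blocked
  4. R → Y ← X — Y:collider[blocks] ⇒ blocked
Every path is blocked, so R and X are d-separated given {N}.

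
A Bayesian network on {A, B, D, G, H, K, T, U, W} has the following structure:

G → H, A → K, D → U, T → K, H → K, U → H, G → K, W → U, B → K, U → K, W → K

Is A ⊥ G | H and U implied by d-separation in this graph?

Yes

We examine all 4 paths between A and G:
Path 1: A → K ← W → U → H ← G
  K is a collider here and neither K nor any of its descendants is conditioned on, so the collider stays closed — the path is blocked at K.
Path 2: A → K ← U → H ← G
  K is a collider here and neither K nor any of its descendants is conditioned on, so the collider stays closed — the path is blocked at K.
Path 3: A → K ← G
  K is a collider here and neither K nor any of its descendants is conditioned on, so the collider stays closed — the path is blocked at K.
Path 4: A → K ← H ← G
  K is a collider here and neither K nor any of its descendants is conditioned on, so the collider stays closed — the path is blocked at K.
All paths are blocked; A ⊥ G | {H, U} holds.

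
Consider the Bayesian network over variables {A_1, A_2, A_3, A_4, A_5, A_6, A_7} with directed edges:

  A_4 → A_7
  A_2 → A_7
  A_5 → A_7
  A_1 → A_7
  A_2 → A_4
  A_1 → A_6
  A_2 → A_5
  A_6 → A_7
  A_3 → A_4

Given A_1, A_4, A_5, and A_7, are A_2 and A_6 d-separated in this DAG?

We examine all 6 paths between A_2 and A_6:
Path 1: A_2 → A_5 → A_7 ← A_6
  A_5 is a chain here and A_5 is conditioned on, so the path is blocked at A_5.
Path 2: A_2 → A_5 → A_7 ← A_1 → A_6
  A_5 is a chain here and A_5 is conditioned on, so the path is blocked at A_5.
Path 3: A_2 → A_7 ← A_6
  A_7 is a collider and A_7 is conditioned on, which opens it — no node blocks this path, so it is active.
Path 4: A_2 → A_7 ← A_1 → A_6
  A_1 is a fork here and A_1 is conditioned on, so the path is blocked at A_1.
Path 5: A_2 → A_4 → A_7 ← A_6
  A_4 is a chain here and A_4 is conditioned on, so the path is blocked at A_4.
Path 6: A_2 → A_4 → A_7 ← A_1 → A_6
  A_4 is a chain here and A_4 is conditioned on, so the path is blocked at A_4.
At least one path is unblocked, so d-separation fails.

No — A_2 and A_6 are not d-separated given {A_1, A_4, A_5, A_7}.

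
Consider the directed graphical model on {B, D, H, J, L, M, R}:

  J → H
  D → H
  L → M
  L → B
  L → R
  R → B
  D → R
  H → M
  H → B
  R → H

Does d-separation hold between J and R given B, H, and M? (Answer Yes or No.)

No

6 paths connect J and R; each must be blocked for d-separation to hold:
Path 1: J → H → B ← R
  H is a chain here and H is conditioned on, so the path is blocked at H.
Path 2: J → H → B ← L → R
  H is a chain here and H is conditioned on, so the path is blocked at H.
Path 3: J → H ← R
  H is a collider and H is conditioned on, which opens it — no node blocks this path, so it is active.
Path 4: J → H ← D → R
  H is a collider and H is conditioned on, which opens it; D is a fork and D is not conditioned on — no node blocks this path, so it is active.
Path 5: J → H → M ← L → B ← R
  H is a chain here and H is conditioned on, so the path is blocked at H.
Path 6: J → H → M ← L → R
  H is a chain here and H is conditioned on, so the path is blocked at H.
At least one path is unblocked, so d-separation fails.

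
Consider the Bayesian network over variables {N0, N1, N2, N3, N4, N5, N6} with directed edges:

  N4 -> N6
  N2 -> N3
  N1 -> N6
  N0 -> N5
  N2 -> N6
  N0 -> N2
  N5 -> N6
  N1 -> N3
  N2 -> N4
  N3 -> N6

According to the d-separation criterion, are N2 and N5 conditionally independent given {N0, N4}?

We examine all 5 paths between N2 and N5:
Path 1: N2 → N6 ← N5
  N6 is a collider here and neither N6 nor any of its descendants is conditioned on, so the collider stays closed — the path is blocked at N6.
Path 2: N2 → N3 → N6 ← N5
  N6 is a collider here and neither N6 nor any of its descendants is conditioned on, so the collider stays closed — the path is blocked at N6.
Path 3: N2 → N3 ← N1 → N6 ← N5
  N3 is a collider here and neither N3 nor any of its descendants is conditioned on, so the collider stays closed — the path is blocked at N3.
Path 4: N2 ← N0 → N5
  N0 is a fork here and N0 is conditioned on, so the path is blocked at N0.
Path 5: N2 → N4 → N6 ← N5
  N4 is a chain here and N4 is conditioned on, so the path is blocked at N4.
Since every path is blocked, d-separation holds.

Yes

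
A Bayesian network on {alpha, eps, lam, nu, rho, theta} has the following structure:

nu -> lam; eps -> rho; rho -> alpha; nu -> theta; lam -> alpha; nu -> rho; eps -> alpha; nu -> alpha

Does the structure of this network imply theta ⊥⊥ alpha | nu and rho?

There are 4 undirected paths between theta and alpha; checking each against the conditioning set {nu, rho}:
Path 1: theta ← nu → lam → alpha
  nu is a fork here and nu is conditioned on, so the path is blocked at nu.
Path 2: theta ← nu → rho ← eps → alpha
  nu is a fork here and nu is conditioned on, so the path is blocked at nu.
Path 3: theta ← nu → rho → alpha
  nu is a fork here and nu is conditioned on, so the path is blocked at nu.
Path 4: theta ← nu → alpha
  nu is a fork here and nu is conditioned on, so the path is blocked at nu.
Every path is blocked, so theta and alpha are d-separated given {nu, rho}.

Yes — theta and alpha are d-separated given {nu, rho}.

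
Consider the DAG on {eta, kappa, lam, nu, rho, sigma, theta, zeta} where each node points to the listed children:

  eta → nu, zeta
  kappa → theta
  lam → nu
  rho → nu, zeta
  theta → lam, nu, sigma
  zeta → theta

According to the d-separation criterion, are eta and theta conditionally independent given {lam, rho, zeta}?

There are 6 undirected paths between eta and theta; checking each against the conditioning set {lam, rho, zeta}:
Path 1: eta → zeta → theta
  zeta is a chain here and zeta is conditioned on, so the path is blocked at zeta.
Path 2: eta → zeta ← rho → nu ← theta
  rho is a fork here and rho is conditioned on, so the path is blocked at rho.
Path 3: eta → zeta ← rho → nu ← lam ← theta
  rho is a fork here and rho is conditioned on, so the path is blocked at rho.
Path 4: eta → nu ← theta
  nu is a collider here and neither nu nor any of its descendants is conditioned on, so the collider stays closed — the path is blocked at nu.
Path 5: eta → nu ← lam ← theta
  nu is a collider here and neither nu nor any of its descendants is conditioned on, so the collider stays closed — the path is blocked at nu.
Path 6: eta → nu ← rho → zeta → theta
  nu is a collider here and neither nu nor any of its descendants is conditioned on, so the collider stays closed — the path is blocked at nu.
Since every path is blocked, d-separation holds.

Yes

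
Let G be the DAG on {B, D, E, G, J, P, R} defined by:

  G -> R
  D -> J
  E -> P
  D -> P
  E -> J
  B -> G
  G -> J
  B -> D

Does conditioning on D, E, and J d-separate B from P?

Yes — B and P are d-separated given {D, E, J}.

There are 4 undirected paths between B and P; checking each against the conditioning set {D, E, J}:
Path 1: B → D → J ← E → P
  D is a chain here and D is conditioned on, so the path is blocked at D.
Path 2: B → D → P
  D is a chain here and D is conditioned on, so the path is blocked at D.
Path 3: B → G → J ← D → P
  D is a fork here and D is conditioned on, so the path is blocked at D.
Path 4: B → G → J ← E → P
  E is a fork here and E is conditioned on, so the path is blocked at E.
Every path is blocked, so B and P are d-separated given {D, E, J}.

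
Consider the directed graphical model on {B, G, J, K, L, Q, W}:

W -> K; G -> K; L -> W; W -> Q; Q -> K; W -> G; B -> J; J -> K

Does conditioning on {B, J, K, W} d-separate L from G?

Yes

3 paths connect L and G; each must be blocked for d-separation to hold:
  1. L → W → G — W:chain[blocks] ⇒ blocked
  2. L → W → K ← G — W:chain[blocks]; K:collider[open] ⇒ blocked
  3. L → W → Q → K ← G — W:chain[blocks]; Q:chain[open]; K:collider[open] ⇒ blocked
Since every path is blocked, d-separation holds.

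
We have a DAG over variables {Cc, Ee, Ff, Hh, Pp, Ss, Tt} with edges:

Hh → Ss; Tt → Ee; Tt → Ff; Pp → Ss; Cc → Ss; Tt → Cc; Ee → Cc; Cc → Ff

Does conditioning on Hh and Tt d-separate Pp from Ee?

Yes — Pp and Ee are d-separated given {Hh, Tt}.

3 paths connect Pp and Ee; each must be blocked for d-separation to hold:
Path 1: Pp → Ss ← Cc ← Ee
  Ss is a collider here and neither Ss nor any of its descendants is conditioned on, so the collider stays closed — the path is blocked at Ss.
Path 2: Pp → Ss ← Cc → Ff ← Tt → Ee
  Ss is a collider here and neither Ss nor any of its descendants is conditioned on, so the collider stays closed — the path is blocked at Ss.
Path 3: Pp → Ss ← Cc ← Tt → Ee
  Ss is a collider here and neither Ss nor any of its descendants is conditioned on, so the collider stays closed — the path is blocked at Ss.
Every path is blocked, so Pp and Ee are d-separated given {Hh, Tt}.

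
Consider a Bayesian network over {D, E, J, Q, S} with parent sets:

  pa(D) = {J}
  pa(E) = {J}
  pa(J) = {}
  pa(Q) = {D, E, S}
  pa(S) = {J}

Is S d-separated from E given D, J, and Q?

4 paths connect S and E; each must be blocked for d-separation to hold:
Path 1: S → Q ← E
  Q is a collider and Q is conditioned on, which opens it — no node blocks this path, so it is active.
Path 2: S → Q ← D ← J → E
  D is a chain here and D is conditioned on, so the path is blocked at D.
Path 3: S ← J → E
  J is a fork here and J is conditioned on, so the path is blocked at J.
Path 4: S ← J → D → Q ← E
  J is a fork here and J is conditioned on, so the path is blocked at J.
At least one path is unblocked, so d-separation fails.

No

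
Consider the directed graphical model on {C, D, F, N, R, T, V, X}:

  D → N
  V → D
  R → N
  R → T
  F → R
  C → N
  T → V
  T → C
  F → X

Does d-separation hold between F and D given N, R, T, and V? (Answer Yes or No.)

There are 4 undirected paths between F and D; checking each against the conditioning set {N, R, T, V}:
Path 1: F → R → N ← D
  R is a chain here and R is conditioned on, so the path is blocked at R.
Path 2: F → R → N ← C ← T → V → D
  R is a chain here and R is conditioned on, so the path is blocked at R.
Path 3: F → R → T → V → D
  R is a chain here and R is conditioned on, so the path is blocked at R.
Path 4: F → R → T → C → N ← D
  R is a chain here and R is conditioned on, so the path is blocked at R.
All paths are blocked; F ⊥ D | {N, R, T, V} holds.

Yes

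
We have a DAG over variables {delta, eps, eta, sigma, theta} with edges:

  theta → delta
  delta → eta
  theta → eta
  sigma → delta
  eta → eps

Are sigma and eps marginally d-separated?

No — sigma and eps are not d-separated given ∅.

There are 2 undirected paths between sigma and eps; checking each against the conditioning set ∅:
  1. sigma → delta ← theta → eta → eps — delta:collider[blocks]; theta:fork[open]; eta:chain[open] ⇒ blocked
  2. sigma → delta → eta → eps — delta:chain[open]; eta:chain[open] ⇒ active
At least one path is unblocked, so d-separation fails.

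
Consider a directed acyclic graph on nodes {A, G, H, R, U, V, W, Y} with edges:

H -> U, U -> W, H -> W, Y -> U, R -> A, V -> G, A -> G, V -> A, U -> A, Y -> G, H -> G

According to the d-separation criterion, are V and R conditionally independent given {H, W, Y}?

Yes

There are 5 undirected paths between V and R; checking each against the conditioning set {H, W, Y}:
  1. V → G ← H → U → A ← R — G:collider[blocks]; H:fork[blocks]; U:chain[open]; A:collider[blocks] ⇒ blocked
  2. V → G ← H → W ← U → A ← R — G:collider[blocks]; H:fork[blocks]; W:collider[open]; U:fork[open]; A:collider[blocks] ⇒ blocked
  3. V → G ← A ← R — G:collider[blocks]; A:chain[open] ⇒ blocked
  4. V → G ← Y → U → A ← R — G:collider[blocks]; Y:fork[blocks]; U:chain[open]; A:collider[blocks] ⇒ blocked
  5. V → A ← R — A:collider[blocks] ⇒ blocked
Every path is blocked, so V and R are d-separated given {H, W, Y}.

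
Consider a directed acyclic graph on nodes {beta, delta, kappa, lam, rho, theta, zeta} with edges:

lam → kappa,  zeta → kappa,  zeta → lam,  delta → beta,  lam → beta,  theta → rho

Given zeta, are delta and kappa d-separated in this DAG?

Yes

Enumerating the 2 paths from delta to kappa and testing each for blocking by {zeta}:
  1. delta → beta ← lam ← zeta → kappa — beta:collider[blocks]; lam:chain[open]; zeta:fork[blocks] ⇒ blocked
  2. delta → beta ← lam → kappa — beta:collider[blocks]; lam:fork[open] ⇒ blocked
All paths are blocked; delta ⊥ kappa | {zeta} holds.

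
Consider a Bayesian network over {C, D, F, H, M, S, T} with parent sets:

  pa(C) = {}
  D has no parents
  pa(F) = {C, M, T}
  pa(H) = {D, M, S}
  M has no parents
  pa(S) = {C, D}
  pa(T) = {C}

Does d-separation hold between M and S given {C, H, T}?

No

Enumerating the 4 paths from M to S and testing each for blocking by {C, H, T}:
  1. M → H ← S — H:collider[open] ⇒ active
  2. M → H ← D → S — H:collider[open]; D:fork[open] ⇒ active
  3. M → F ← T ← C → S — F:collider[blocks]; T:chain[blocks]; C:fork[blocks] ⇒ blocked
  4. M → F ← C → S — F:collider[blocks]; C:fork[blocks] ⇒ blocked
Because an active path exists, M and S are not d-separated.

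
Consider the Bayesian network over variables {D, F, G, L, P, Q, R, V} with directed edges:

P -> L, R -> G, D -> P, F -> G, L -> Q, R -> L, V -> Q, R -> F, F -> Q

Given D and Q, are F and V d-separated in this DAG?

No — F and V are not d-separated given {D, Q}.

Enumerating the 3 paths from F to V and testing each for blocking by {D, Q}:
Path 1: F → Q ← V
  Q is a collider and Q is conditioned on, which opens it — no node blocks this path, so it is active.
Path 2: F → G ← R → L → Q ← V
  G is a collider here and neither G nor any of its descendants is conditioned on, so the collider stays closed — the path is blocked at G.
Path 3: F ← R → L → Q ← V
  R is a fork and R is not conditioned on; L is a chain and L is not conditioned on; Q is a collider and Q is conditioned on, which opens it — no node blocks this path, so it is active.
Since the path F → Q ← V is active, F and V are not d-separated given {D, Q}.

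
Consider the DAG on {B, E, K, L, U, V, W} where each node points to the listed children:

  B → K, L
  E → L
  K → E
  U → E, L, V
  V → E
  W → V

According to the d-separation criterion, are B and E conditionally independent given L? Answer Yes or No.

Enumerating the 4 paths from B to E and testing each for blocking by {L}:
Path 1: B → L ← E
  L is a collider and L is conditioned on, which opens it — no node blocks this path, so it is active.
Path 2: B → L ← U → E
  L is a collider and L is conditioned on, which opens it; U is a fork and U is not conditioned on — no node blocks this path, so it is active.
Path 3: B → L ← U → V → E
  L is a collider and L is conditioned on, which opens it; U is a fork and U is not conditioned on; V is a chain and V is not conditioned on — no node blocks this path, so it is active.
Path 4: B → K → E
  K is a chain and K is not conditioned on — no node blocks this path, so it is active.
Because an active path exists, B and E are not d-separated.

No — B and E are not d-separated given {L}.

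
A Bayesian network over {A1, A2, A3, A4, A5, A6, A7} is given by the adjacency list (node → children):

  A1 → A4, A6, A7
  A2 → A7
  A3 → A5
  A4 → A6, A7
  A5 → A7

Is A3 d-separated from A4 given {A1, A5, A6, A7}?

3 paths connect A3 and A4; each must be blocked for d-separation to hold:
Path 1: A3 → A5 → A7 ← A1 → A6 ← A4
  A5 is a chain here and A5 is conditioned on, so the path is blocked at A5.
Path 2: A3 → A5 → A7 ← A1 → A4
  A5 is a chain here and A5 is conditioned on, so the path is blocked at A5.
Path 3: A3 → A5 → A7 ← A4
  A5 is a chain here and A5 is conditioned on, so the path is blocked at A5.
Since every path is blocked, d-separation holds.

Yes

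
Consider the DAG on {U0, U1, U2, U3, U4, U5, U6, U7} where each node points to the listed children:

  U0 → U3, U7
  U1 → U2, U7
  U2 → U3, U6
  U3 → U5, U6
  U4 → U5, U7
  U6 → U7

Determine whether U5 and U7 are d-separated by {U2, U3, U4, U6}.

Enumerating the 6 paths from U5 to U7 and testing each for blocking by {U2, U3, U4, U6}:
Path 1: U5 ← U3 ← U0 → U7
  U3 is a chain here and U3 is conditioned on, so the path is blocked at U3.
Path 2: U5 ← U3 → U6 → U7
  U3 is a fork here and U3 is conditioned on, so the path is blocked at U3.
Path 3: U5 ← U3 → U6 ← U2 ← U1 → U7
  U3 is a fork here and U3 is conditioned on, so the path is blocked at U3.
Path 4: U5 ← U3 ← U2 ← U1 → U7
  U3 is a chain here and U3 is conditioned on, so the path is blocked at U3.
Path 5: U5 ← U3 ← U2 → U6 → U7
  U3 is a chain here and U3 is conditioned on, so the path is blocked at U3.
Path 6: U5 ← U4 → U7
  U4 is a fork here and U4 is conditioned on, so the path is blocked at U4.
Since every path is blocked, d-separation holds.

Yes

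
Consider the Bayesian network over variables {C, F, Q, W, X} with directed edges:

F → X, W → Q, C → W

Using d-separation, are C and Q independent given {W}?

There is one path between C and Q:
Path 1: C → W → Q
  W is a chain here and W is conditioned on, so the path is blocked at W.
Every path is blocked, so C and Q are d-separated given {W}.

Yes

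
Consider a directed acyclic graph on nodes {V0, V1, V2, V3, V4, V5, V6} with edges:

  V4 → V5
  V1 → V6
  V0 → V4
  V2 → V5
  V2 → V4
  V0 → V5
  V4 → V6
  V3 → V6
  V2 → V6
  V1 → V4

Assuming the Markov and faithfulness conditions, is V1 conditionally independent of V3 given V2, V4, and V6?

No — V1 and V3 are not d-separated given {V2, V4, V6}.

5 paths connect V1 and V3; each must be blocked for d-separation to hold:
  1. V1 → V6 ← V3 — V6:collider[open] ⇒ active
  2. V1 → V4 → V5 ← V2 → V6 ← V3 — V4:chain[blocks]; V5:collider[blocks]; V2:fork[blocks]; V6:collider[open] ⇒ blocked
  3. V1 → V4 ← V2 → V6 ← V3 — V4:collider[open]; V2:fork[blocks]; V6:collider[open] ⇒ blocked
  4. V1 → V4 → V6 ← V3 — V4:chain[blocks]; V6:collider[open] ⇒ blocked
  5. V1 → V4 ← V0 → V5 ← V2 → V6 ← V3 — V4:collider[open]; V0:fork[open]; V5:collider[blocks]; V2:fork[blocks]; V6:collider[open] ⇒ blocked
At least one path is unblocked, so d-separation fails.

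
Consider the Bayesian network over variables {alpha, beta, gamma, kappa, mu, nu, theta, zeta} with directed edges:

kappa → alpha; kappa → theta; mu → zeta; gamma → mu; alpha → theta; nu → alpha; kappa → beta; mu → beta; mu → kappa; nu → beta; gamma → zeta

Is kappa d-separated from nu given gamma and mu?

Yes

We examine all 4 paths between kappa and nu:
  1. kappa → beta ← nu — beta:collider[blocks] ⇒ blocked
  2. kappa ← mu → beta ← nu — mu:fork[blocks]; beta:collider[blocks] ⇒ blocked
  3. kappa → theta ← alpha ← nu — theta:collider[blocks]; alpha:chain[open] ⇒ blocked
  4. kappa → alpha ← nu — alpha:collider[blocks] ⇒ blocked
Since every path is blocked, d-separation holds.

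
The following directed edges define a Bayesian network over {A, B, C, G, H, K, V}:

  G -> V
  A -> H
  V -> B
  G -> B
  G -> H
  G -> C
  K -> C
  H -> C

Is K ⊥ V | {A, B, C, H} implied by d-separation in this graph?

No

Enumerating the 4 paths from K to V and testing each for blocking by {A, B, C, H}:
Path 1: K → C ← G → B ← V
  C is a collider and C is conditioned on, which opens it; G is a fork and G is not conditioned on; B is a collider and B is conditioned on, which opens it — no node blocks this path, so it is active.
Path 2: K → C ← G → V
  C is a collider and C is conditioned on, which opens it; G is a fork and G is not conditioned on — no node blocks this path, so it is active.
Path 3: K → C ← H ← G → B ← V
  H is a chain here and H is conditioned on, so the path is blocked at H.
Path 4: K → C ← H ← G → V
  H is a chain here and H is conditioned on, so the path is blocked at H.
Since the path K → C ← G → B ← V is active, K and V are not d-separated given {A, B, C, H}.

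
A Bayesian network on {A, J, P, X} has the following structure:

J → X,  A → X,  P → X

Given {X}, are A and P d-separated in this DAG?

The only undirected path from A to P is:
Path 1: A → X ← P
  X is a collider and X is conditioned on, which opens it — no node blocks this path, so it is active.
Because an active path exists, A and P are not d-separated.

No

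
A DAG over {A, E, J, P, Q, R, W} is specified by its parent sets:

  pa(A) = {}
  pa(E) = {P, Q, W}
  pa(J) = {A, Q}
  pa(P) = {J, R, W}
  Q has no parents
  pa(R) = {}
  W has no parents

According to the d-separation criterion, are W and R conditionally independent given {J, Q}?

There are 3 undirected paths between W and R; checking each against the conditioning set {J, Q}:
Path 1: W → E ← Q → J → P ← R
  E is a collider here and neither E nor any of its descendants is conditioned on, so the collider stays closed — the path is blocked at E.
Path 2: W → E ← P ← R
  E is a collider here and neither E nor any of its descendants is conditioned on, so the collider stays closed — the path is blocked at E.
Path 3: W → P ← R
  P is a collider here and neither P nor any of its descendants is conditioned on, so the collider stays closed — the path is blocked at P.
Every path is blocked, so W and R are d-separated given {J, Q}.

Yes — W and R are d-separated given {J, Q}.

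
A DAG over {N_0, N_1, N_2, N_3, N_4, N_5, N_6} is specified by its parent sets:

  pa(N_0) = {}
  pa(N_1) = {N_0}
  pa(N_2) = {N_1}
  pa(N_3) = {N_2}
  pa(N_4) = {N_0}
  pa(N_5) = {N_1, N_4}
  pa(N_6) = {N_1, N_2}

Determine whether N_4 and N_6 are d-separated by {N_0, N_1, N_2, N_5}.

There are 4 undirected paths between N_4 and N_6; checking each against the conditioning set {N_0, N_1, N_2, N_5}:
  1. N_4 ← N_0 → N_1 → N_6 — N_0:fork[blocks]; N_1:chain[blocks] ⇒ blocked
  2. N_4 ← N_0 → N_1 → N_2 → N_6 — N_0:fork[blocks]; N_1:chain[blocks]; N_2:chain[blocks] ⇒ blocked
  3. N_4 → N_5 ← N_1 → N_6 — N_5:collider[open]; N_1:fork[blocks] ⇒ blocked
  4. N_4 → N_5 ← N_1 → N_2 → N_6 — N_5:collider[open]; N_1:fork[blocks]; N_2:chain[blocks] ⇒ blocked
All paths are blocked; N_4 ⊥ N_6 | {N_0, N_1, N_2, N_5} holds.

Yes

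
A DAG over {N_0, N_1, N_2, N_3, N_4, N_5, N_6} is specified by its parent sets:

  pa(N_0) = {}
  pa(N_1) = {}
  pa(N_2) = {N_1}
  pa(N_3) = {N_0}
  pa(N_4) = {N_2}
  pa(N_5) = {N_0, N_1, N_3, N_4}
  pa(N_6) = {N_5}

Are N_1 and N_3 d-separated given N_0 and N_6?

No

Enumerating the 4 paths from N_1 to N_3 and testing each for blocking by {N_0, N_6}:
Path 1: N_1 → N_2 → N_4 → N_5 ← N_0 → N_3
  N_0 is a fork here and N_0 is conditioned on, so the path is blocked at N_0.
Path 2: N_1 → N_2 → N_4 → N_5 ← N_3
  N_2 is a chain and N_2 is not conditioned on; N_4 is a chain and N_4 is not conditioned on; N_5 is a collider and its descendant N_6 is conditioned on, which opens it — no node blocks this path, so it is active.
Path 3: N_1 → N_5 ← N_0 → N_3
  N_0 is a fork here and N_0 is conditioned on, so the path is blocked at N_0.
Path 4: N_1 → N_5 ← N_3
  N_5 is a collider and its descendant N_6 is conditioned on, which opens it — no node blocks this path, so it is active.
At least one path is unblocked, so d-separation fails.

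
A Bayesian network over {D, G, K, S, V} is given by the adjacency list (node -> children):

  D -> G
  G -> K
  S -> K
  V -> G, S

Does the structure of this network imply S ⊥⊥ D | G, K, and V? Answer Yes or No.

We examine all 2 paths between S and D:
Path 1: S → K ← G ← D
  G is a chain here and G is conditioned on, so the path is blocked at G.
Path 2: S ← V → G ← D
  V is a fork here and V is conditioned on, so the path is blocked at V.
Since every path is blocked, d-separation holds.

Yes — S and D are d-separated given {G, K, V}.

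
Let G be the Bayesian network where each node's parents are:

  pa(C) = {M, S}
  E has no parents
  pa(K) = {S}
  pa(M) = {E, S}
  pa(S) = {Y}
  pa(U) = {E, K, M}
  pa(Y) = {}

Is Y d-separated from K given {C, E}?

No

Enumerating the 5 paths from Y to K and testing each for blocking by {C, E}:
Path 1: Y → S → K
  S is a chain and S is not conditioned on — no node blocks this path, so it is active.
Path 2: Y → S → M ← E → U ← K
  E is a fork here and E is conditioned on, so the path is blocked at E.
Path 3: Y → S → M → U ← K
  U is a collider here and neither U nor any of its descendants is conditioned on, so the collider stays closed — the path is blocked at U.
Path 4: Y → S → C ← M ← E → U ← K
  E is a fork here and E is conditioned on, so the path is blocked at E.
Path 5: Y → S → C ← M → U ← K
  U is a collider here and neither U nor any of its descendants is conditioned on, so the collider stays closed — the path is blocked at U.
Since the path Y → S → K is active, Y and K are not d-separated given {C, E}.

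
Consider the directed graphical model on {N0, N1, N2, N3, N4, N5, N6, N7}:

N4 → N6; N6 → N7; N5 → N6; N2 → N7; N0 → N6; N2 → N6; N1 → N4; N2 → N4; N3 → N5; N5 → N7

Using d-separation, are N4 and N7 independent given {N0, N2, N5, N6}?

Yes

We examine all 6 paths between N4 and N7:
Path 1: N4 → N6 → N7
  N6 is a chain here and N6 is conditioned on, so the path is blocked at N6.
Path 2: N4 → N6 ← N2 → N7
  N2 is a fork here and N2 is conditioned on, so the path is blocked at N2.
Path 3: N4 → N6 ← N5 → N7
  N5 is a fork here and N5 is conditioned on, so the path is blocked at N5.
Path 4: N4 ← N2 → N6 → N7
  N2 is a fork here and N2 is conditioned on, so the path is blocked at N2.
Path 5: N4 ← N2 → N6 ← N5 → N7
  N2 is a fork here and N2 is conditioned on, so the path is blocked at N2.
Path 6: N4 ← N2 → N7
  N2 is a fork here and N2 is conditioned on, so the path is blocked at N2.
All paths are blocked; N4 ⊥ N7 | {N0, N2, N5, N6} holds.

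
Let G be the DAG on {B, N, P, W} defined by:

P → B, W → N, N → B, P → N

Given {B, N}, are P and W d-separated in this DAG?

We examine all 2 paths between P and W:
Path 1: P → B ← N ← W
  N is a chain here and N is conditioned on, so the path is blocked at N.
Path 2: P → N ← W
  N is a collider and N is conditioned on, which opens it — no node blocks this path, so it is active.
Since the path P → N ← W is active, P and W are not d-separated given {B, N}.

No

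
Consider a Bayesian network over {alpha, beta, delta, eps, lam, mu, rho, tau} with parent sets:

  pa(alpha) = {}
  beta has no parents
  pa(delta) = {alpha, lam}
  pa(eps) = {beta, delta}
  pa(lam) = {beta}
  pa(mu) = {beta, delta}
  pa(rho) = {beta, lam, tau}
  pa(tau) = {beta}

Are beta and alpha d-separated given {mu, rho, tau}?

5 paths connect beta and alpha; each must be blocked for d-separation to hold:
  1. beta → rho ← lam → delta ← alpha — rho:collider[open]; lam:fork[open]; delta:collider[open] ⇒ active
  2. beta → mu ← delta ← alpha — mu:collider[open]; delta:chain[open] ⇒ active
  3. beta → eps ← delta ← alpha — eps:collider[blocks]; delta:chain[open] ⇒ blocked
  4. beta → tau → rho ← lam → delta ← alpha — tau:chain[blocks]; rho:collider[open]; lam:fork[open]; delta:collider[open] ⇒ blocked
  5. beta → lam → delta ← alpha — lam:chain[open]; delta:collider[open] ⇒ active
Since the path beta → rho ← lam → delta ← alpha is active, beta and alpha are not d-separated given {mu, rho, tau}.

No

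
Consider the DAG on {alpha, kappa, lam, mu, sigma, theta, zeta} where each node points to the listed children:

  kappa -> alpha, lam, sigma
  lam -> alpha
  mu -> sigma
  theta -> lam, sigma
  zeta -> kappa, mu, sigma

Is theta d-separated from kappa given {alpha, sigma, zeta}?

No — theta and kappa are not d-separated given {alpha, sigma, zeta}.

We examine all 5 paths between theta and kappa:
Path 1: theta → sigma ← zeta → kappa
  zeta is a fork here and zeta is conditioned on, so the path is blocked at zeta.
Path 2: theta → sigma ← mu ← zeta → kappa
  zeta is a fork here and zeta is conditioned on, so the path is blocked at zeta.
Path 3: theta → sigma ← kappa
  sigma is a collider and sigma is conditioned on, which opens it — no node blocks this path, so it is active.
Path 4: theta → lam → alpha ← kappa
  lam is a chain and lam is not conditioned on; alpha is a collider and alpha is conditioned on, which opens it — no node blocks this path, so it is active.
Path 5: theta → lam ← kappa
  lam is a collider and its descendant alpha is conditioned on, which opens it — no node blocks this path, so it is active.
At least one path is unblocked, so d-separation fails.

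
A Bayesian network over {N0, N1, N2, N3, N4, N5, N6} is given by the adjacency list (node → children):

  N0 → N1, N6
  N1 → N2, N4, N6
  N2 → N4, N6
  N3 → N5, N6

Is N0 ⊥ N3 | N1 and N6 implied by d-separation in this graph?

No

There are 4 undirected paths between N0 and N3; checking each against the conditioning set {N1, N6}:
Path 1: N0 → N6 ← N3
  N6 is a collider and N6 is conditioned on, which opens it — no node blocks this path, so it is active.
Path 2: N0 → N1 → N4 ← N2 → N6 ← N3
  N1 is a chain here and N1 is conditioned on, so the path is blocked at N1.
Path 3: N0 → N1 → N2 → N6 ← N3
  N1 is a chain here and N1 is conditioned on, so the path is blocked at N1.
Path 4: N0 → N1 → N6 ← N3
  N1 is a chain here and N1 is conditioned on, so the path is blocked at N1.
Since the path N0 → N6 ← N3 is active, N0 and N3 are not d-separated given {N1, N6}.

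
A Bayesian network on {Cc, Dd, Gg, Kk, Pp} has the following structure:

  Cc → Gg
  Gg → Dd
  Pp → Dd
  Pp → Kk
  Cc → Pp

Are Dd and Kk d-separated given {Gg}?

No

Enumerating the 2 paths from Dd to Kk and testing each for blocking by {Gg}:
Path 1: Dd ← Gg ← Cc → Pp → Kk
  Gg is a chain here and Gg is conditioned on, so the path is blocked at Gg.
Path 2: Dd ← Pp → Kk
  Pp is a fork and Pp is not conditioned on — no node blocks this path, so it is active.
Because an active path exists, Dd and Kk are not d-separated.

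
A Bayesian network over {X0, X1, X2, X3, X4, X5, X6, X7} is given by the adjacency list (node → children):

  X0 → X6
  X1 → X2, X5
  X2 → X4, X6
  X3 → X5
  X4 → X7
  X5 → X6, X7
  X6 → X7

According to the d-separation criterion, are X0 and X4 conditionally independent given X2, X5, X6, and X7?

6 paths connect X0 and X4; each must be blocked for d-separation to hold:
Path 1: X0 → X6 ← X2 → X4
  X2 is a fork here and X2 is conditioned on, so the path is blocked at X2.
Path 2: X0 → X6 ← X2 ← X1 → X5 → X7 ← X4
  X2 is a chain here and X2 is conditioned on, so the path is blocked at X2.
Path 3: X0 → X6 → X7 ← X4
  X6 is a chain here and X6 is conditioned on, so the path is blocked at X6.
Path 4: X0 → X6 → X7 ← X5 ← X1 → X2 → X4
  X6 is a chain here and X6 is conditioned on, so the path is blocked at X6.
Path 5: X0 → X6 ← X5 → X7 ← X4
  X5 is a fork here and X5 is conditioned on, so the path is blocked at X5.
Path 6: X0 → X6 ← X5 ← X1 → X2 → X4
  X5 is a chain here and X5 is conditioned on, so the path is blocked at X5.
Since every path is blocked, d-separation holds.

Yes — X0 and X4 are d-separated given {X2, X5, X6, X7}.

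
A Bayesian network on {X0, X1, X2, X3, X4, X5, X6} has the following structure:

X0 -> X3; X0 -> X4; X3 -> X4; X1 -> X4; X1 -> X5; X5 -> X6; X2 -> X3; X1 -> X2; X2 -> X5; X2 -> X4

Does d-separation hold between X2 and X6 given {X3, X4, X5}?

Enumerating the 5 paths from X2 to X6 and testing each for blocking by {X3, X4, X5}:
  1. X2 → X4 ← X1 → X5 → X6 — X4:collider[open]; X1:fork[open]; X5:chain[blocks] ⇒ blocked
  2. X2 → X5 → X6 — X5:chain[blocks] ⇒ blocked
  3. X2 ← X1 → X5 → X6 — X1:fork[open]; X5:chain[blocks] ⇒ blocked
  4. X2 → X3 → X4 ← X1 → X5 → X6 — X3:chain[blocks]; X4:collider[open]; X1:fork[open]; X5:chain[blocks] ⇒ blocked
  5. X2 → X3 ← X0 → X4 ← X1 → X5 → X6 — X3:collider[open]; X0:fork[open]; X4:collider[open]; X1:fork[open]; X5:chain[blocks] ⇒ blocked
Every path is blocked, so X2 and X6 are d-separated given {X3, X4, X5}.

Yes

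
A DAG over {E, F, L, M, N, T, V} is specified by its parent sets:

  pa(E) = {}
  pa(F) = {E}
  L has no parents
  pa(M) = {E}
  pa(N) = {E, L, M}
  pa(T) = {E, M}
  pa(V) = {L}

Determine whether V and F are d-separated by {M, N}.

There are 3 undirected paths between V and F; checking each against the conditioning set {M, N}:
Path 1: V ← L → N ← E → F
  L is a fork and L is not conditioned on; N is a collider and N is conditioned on, which opens it; E is a fork and E is not conditioned on — no node blocks this path, so it is active.
Path 2: V ← L → N ← M → T ← E → F
  M is a fork here and M is conditioned on, so the path is blocked at M.
Path 3: V ← L → N ← M ← E → F
  M is a chain here and M is conditioned on, so the path is blocked at M.
Since the path V ← L → N ← E → F is active, V and F are not d-separated given {M, N}.

No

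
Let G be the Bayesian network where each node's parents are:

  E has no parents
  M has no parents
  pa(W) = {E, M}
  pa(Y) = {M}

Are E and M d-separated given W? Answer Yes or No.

Only one path connects E and M:
Path 1: E → W ← M
  W is a collider and W is conditioned on, which opens it — no node blocks this path, so it is active.
Because an active path exists, E and M are not d-separated.

No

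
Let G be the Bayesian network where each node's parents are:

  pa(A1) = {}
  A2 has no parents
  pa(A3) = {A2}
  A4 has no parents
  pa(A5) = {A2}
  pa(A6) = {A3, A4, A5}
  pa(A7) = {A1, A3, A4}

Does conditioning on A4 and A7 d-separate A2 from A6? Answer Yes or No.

No

We examine all 3 paths between A2 and A6:
Path 1: A2 → A5 → A6
  A5 is a chain and A5 is not conditioned on — no node blocks this path, so it is active.
Path 2: A2 → A3 → A7 ← A4 → A6
  A4 is a fork here and A4 is conditioned on, so the path is blocked at A4.
Path 3: A2 → A3 → A6
  A3 is a chain and A3 is not conditioned on — no node blocks this path, so it is active.
Because an active path exists, A2 and A6 are not d-separated.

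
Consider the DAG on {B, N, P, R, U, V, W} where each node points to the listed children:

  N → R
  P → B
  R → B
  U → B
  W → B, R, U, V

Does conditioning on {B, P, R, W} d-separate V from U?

Yes

There are 3 undirected paths between V and U; checking each against the conditioning set {B, P, R, W}:
  1. V ← W → R → B ← U — W:fork[blocks]; R:chain[blocks]; B:collider[open] ⇒ blocked
  2. V ← W → U — W:fork[blocks] ⇒ blocked
  3. V ← W → B ← U — W:fork[blocks]; B:collider[open] ⇒ blocked
Every path is blocked, so V and U are d-separated given {B, P, R, W}.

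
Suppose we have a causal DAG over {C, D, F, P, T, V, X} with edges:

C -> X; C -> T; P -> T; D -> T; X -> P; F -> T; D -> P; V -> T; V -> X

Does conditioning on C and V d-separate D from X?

6 paths connect D and X; each must be blocked for d-separation to hold:
Path 1: D → P ← X
  P is a collider here and neither P nor any of its descendants is conditioned on, so the collider stays closed — the path is blocked at P.
Path 2: D → P → T ← V → X
  T is a collider here and neither T nor any of its descendants is conditioned on, so the collider stays closed — the path is blocked at T.
Path 3: D → P → T ← C → X
  T is a collider here and neither T nor any of its descendants is conditioned on, so the collider stays closed — the path is blocked at T.
Path 4: D → T ← V → X
  T is a collider here and neither T nor any of its descendants is conditioned on, so the collider stays closed — the path is blocked at T.
Path 5: D → T ← P ← X
  T is a collider here and neither T nor any of its descendants is conditioned on, so the collider stays closed — the path is blocked at T.
Path 6: D → T ← C → X
  T is a collider here and neither T nor any of its descendants is conditioned on, so the collider stays closed — the path is blocked at T.
All paths are blocked; D ⊥ X | {C, V} holds.

Yes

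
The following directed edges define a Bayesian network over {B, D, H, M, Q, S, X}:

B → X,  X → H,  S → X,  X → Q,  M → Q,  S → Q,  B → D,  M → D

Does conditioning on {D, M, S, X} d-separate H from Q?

3 paths connect H and Q; each must be blocked for d-separation to hold:
Path 1: H ← X ← S → Q
  X is a chain here and X is conditioned on, so the path is blocked at X.
Path 2: H ← X → Q
  X is a fork here and X is conditioned on, so the path is blocked at X.
Path 3: H ← X ← B → D ← M → Q
  X is a chain here and X is conditioned on, so the path is blocked at X.
Since every path is blocked, d-separation holds.

Yes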